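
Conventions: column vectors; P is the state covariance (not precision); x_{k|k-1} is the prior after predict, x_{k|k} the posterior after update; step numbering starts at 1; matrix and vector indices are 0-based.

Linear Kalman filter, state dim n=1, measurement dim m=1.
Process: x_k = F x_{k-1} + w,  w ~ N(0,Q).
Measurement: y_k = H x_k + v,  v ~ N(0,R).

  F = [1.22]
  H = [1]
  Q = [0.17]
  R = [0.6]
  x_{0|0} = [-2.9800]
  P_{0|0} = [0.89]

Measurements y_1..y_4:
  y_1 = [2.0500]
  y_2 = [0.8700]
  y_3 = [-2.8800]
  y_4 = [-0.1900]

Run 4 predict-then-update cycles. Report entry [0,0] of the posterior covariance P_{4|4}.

P_post[0,0] = 0.3109

step 1: x^-=[-3.6356]  P^-=[1.4947]  S=[2.0947]  K=[0.7136]  nu=[5.6856]  x^+=[0.4214]  P^+=[0.4281]
step 2: x^-=[0.5141]  P^-=[0.8072]  S=[1.4072]  K=[0.5736]  nu=[0.3559]  x^+=[0.7183]  P^+=[0.3442]
step 3: x^-=[0.8763]  P^-=[0.6823]  S=[1.2823]  K=[0.5321]  nu=[-3.7563]  x^+=[-1.1224]  P^+=[0.3192]
step 4: x^-=[-1.3693]  P^-=[0.6452]  S=[1.2452]  K=[0.5181]  nu=[1.1793]  x^+=[-0.7583]  P^+=[0.3109]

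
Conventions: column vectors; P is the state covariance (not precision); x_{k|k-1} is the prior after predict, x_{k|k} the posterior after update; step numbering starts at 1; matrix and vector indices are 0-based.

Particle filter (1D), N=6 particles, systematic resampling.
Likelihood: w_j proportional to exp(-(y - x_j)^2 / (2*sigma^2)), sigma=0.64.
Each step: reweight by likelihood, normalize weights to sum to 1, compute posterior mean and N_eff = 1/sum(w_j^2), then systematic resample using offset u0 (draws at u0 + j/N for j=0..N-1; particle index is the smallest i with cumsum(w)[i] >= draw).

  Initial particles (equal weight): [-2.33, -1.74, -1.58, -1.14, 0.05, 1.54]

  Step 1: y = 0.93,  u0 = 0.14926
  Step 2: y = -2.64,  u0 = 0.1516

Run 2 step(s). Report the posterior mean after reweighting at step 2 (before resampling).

step 1: w=[0.0000, 0.0002, 0.0004, 0.0052, 0.3774, 0.6168]  mean=0.9618  Neff=1.9125  idx=[4, 4, 5, 5, 5, 5]
step 2: w=[0.5000, 0.5000, 0.0000, 0.0000, 0.0000, 0.0000]  mean=0.0500  Neff=2.0000  idx=[0, 0, 0, 1, 1, 1]

post_mean = 0.0500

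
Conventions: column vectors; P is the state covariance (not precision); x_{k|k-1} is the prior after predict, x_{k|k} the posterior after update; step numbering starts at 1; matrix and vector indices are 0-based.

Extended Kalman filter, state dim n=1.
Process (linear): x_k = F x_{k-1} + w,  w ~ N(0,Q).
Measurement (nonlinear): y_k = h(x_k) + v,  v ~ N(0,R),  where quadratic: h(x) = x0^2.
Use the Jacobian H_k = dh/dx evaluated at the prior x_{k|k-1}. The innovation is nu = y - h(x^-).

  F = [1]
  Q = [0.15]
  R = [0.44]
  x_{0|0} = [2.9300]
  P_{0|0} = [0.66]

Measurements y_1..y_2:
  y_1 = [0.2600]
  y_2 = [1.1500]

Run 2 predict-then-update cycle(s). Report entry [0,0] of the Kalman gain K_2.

K[0,0] = 0.2534

step 1: x^-=[2.9300]  P^-=[0.8100]  H_jac=[5.8600]  S=[28.2551]  K=[0.1680]  nu=[-8.3249]  x^+=[1.5315]  P^+=[0.0126]
step 2: x^-=[1.5315]  P^-=[0.1626]  H_jac=[3.0630]  S=[1.9656]  K=[0.2534]  nu=[-1.1955]  x^+=[1.2286]  P^+=[0.0364]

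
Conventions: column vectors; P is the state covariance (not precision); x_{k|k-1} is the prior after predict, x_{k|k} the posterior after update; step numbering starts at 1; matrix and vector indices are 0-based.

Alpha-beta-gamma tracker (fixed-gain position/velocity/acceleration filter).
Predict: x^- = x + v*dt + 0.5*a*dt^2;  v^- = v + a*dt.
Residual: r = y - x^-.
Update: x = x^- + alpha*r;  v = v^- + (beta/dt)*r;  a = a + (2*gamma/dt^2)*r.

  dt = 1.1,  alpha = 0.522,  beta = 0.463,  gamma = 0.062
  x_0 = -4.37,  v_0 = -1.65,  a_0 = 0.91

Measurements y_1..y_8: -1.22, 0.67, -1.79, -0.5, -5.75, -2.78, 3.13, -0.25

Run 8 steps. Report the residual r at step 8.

resid = -0.4527

step 1: x_pred=-5.6345  r=4.4145  x^+=-3.3301  v^+=1.2091  a^+=1.3624
step 2: x_pred=-1.1759  r=1.8459  x^+=-0.2123  v^+=3.4847  a^+=1.5516
step 3: x_pred=4.5595  r=-6.3495  x^+=1.2451  v^+=2.5188  a^+=0.9009
step 4: x_pred=4.5608  r=-5.0608  x^+=1.9190  v^+=1.3796  a^+=0.3822
step 5: x_pred=3.6679  r=-9.4179  x^+=-1.2482  v^+=-2.1640  a^+=-0.5829
step 6: x_pred=-3.9813  r=1.2013  x^+=-3.3542  v^+=-2.2995  a^+=-0.4598
step 7: x_pred=-6.1619  r=9.2919  x^+=-1.3115  v^+=1.1057  a^+=0.4924
step 8: x_pred=0.2027  r=-0.4527  x^+=-0.0336  v^+=1.4569  a^+=0.4460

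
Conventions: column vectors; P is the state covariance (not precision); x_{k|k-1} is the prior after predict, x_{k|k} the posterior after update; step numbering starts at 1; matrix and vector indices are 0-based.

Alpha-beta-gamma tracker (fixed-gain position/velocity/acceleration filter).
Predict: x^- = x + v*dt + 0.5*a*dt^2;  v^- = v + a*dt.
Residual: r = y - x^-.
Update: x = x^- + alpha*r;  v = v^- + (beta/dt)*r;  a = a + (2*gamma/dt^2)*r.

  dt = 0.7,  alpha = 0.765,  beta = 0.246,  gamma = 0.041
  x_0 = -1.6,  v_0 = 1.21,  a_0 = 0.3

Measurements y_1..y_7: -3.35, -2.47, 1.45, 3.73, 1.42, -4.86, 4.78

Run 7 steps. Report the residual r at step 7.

step 1: x_pred=-0.6795  r=-2.6705  x^+=-2.7224  v^+=0.4815  a^+=-0.1469
step 2: x_pred=-2.4214  r=-0.0486  x^+=-2.4586  v^+=0.3616  a^+=-0.1550
step 3: x_pred=-2.2434  r=3.6934  x^+=0.5820  v^+=1.5510  a^+=0.4630
step 4: x_pred=1.7812  r=1.9488  x^+=3.2720  v^+=2.5600  a^+=0.7892
step 5: x_pred=5.2574  r=-3.8374  x^+=2.3218  v^+=1.7639  a^+=0.1470
step 6: x_pred=3.5925  r=-8.4525  x^+=-2.8737  v^+=-1.1037  a^+=-1.2675
step 7: x_pred=-3.9568  r=8.7368  x^+=2.7269  v^+=1.0794  a^+=0.1946

resid = 8.7368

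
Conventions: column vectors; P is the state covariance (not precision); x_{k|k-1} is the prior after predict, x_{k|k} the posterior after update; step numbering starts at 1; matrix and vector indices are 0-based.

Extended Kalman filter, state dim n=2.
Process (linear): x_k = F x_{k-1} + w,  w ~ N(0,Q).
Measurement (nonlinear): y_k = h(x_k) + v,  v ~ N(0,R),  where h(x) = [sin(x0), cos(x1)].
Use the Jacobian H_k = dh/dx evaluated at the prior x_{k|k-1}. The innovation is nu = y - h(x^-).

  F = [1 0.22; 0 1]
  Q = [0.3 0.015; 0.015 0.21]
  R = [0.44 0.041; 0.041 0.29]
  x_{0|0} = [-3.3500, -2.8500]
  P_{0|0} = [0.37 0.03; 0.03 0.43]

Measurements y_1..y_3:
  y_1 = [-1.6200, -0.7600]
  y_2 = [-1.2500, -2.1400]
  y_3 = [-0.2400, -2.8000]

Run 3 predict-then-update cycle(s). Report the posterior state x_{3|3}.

step 1: x^-=[-3.9770, -2.8500]  P^-=[0.7040 0.1396; 0.1396 0.6400]  H_jac=[-0.6709 0.0000; 0.0000 0.2875]  S=[0.7569 0.0141; 0.0141 0.3429]  K=[-0.6267 0.1428; -0.1338 0.5421]  nu=[-2.3616, 0.1978]  x^+=[-2.4688, -2.4268]  P^+=[0.4023 0.0546; 0.0546 0.5277]
step 2: x^-=[-3.0027, -2.4268]  P^-=[0.7519 0.1857; 0.1857 0.7377]  H_jac=[-0.9904 0.0000; 0.0000 0.6555]  S=[1.1775 -0.0796; -0.0796 0.6070]  K=[-0.6244 0.1187; -0.1033 0.7832]  nu=[-1.1115, -1.3848]  x^+=[-2.4731, -3.3964]  P^+=[0.2725 0.0135; 0.0135 0.3400]
step 3: x^-=[-3.2203, -3.3964]  P^-=[0.5949 0.1033; 0.1033 0.5500]  H_jac=[-0.9969 0.0000; 0.0000 -0.2521]  S=[1.0312 0.0670; 0.0670 0.3250]  K=[-0.5776 0.0389; -0.0731 -0.4116]  nu=[-0.3186, -1.8323]  x^+=[-3.1075, -2.6189]  P^+=[0.2533 0.0492; 0.0492 0.4854]

x_post = [-3.1075, -2.6189]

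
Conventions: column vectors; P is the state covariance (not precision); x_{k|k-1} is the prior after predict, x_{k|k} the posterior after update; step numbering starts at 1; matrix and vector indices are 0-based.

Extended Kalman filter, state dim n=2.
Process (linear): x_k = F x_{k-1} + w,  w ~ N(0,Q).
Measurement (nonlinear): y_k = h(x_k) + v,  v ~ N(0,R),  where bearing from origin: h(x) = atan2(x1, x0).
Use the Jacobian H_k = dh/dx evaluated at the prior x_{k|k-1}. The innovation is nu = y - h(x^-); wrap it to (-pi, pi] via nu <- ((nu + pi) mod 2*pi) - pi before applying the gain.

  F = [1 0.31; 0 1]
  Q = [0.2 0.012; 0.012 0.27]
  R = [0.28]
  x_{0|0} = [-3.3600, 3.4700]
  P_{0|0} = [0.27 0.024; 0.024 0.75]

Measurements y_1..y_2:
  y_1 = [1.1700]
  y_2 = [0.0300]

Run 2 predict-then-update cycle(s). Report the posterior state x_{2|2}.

step 1: x^-=[-2.2843, 3.4700]  P^-=[0.5570 0.2685; 0.2685 1.0200]  H_jac=[-0.2011 -0.1324]  S=[0.3347]  K=[-0.4408; -0.5647]  nu=[-0.9830]  x^+=[-1.8510, 4.0251]  P^+=[0.4919 0.1852; 0.1852 0.9133]
step 2: x^-=[-0.6032, 4.0251]  P^-=[0.8945 0.4803; 0.4803 1.1833]  H_jac=[-0.2430 -0.0364]  S=[0.3429]  K=[-0.6849; -0.4660]  nu=[-1.6896]  x^+=[0.5540, 4.8125]  P^+=[0.7337 0.3709; 0.3709 1.1088]

x_post = [0.5540, 4.8125]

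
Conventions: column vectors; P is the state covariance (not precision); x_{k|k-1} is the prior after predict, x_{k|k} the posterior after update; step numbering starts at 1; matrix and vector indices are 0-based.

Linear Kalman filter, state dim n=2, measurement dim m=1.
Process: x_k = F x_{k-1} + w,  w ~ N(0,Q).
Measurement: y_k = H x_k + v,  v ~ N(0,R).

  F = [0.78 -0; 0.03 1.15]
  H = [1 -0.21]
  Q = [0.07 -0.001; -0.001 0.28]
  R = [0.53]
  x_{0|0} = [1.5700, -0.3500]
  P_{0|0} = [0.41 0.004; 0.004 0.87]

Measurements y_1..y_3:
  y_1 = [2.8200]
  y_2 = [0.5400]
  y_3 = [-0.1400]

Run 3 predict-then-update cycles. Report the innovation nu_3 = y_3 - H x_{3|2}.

innov = [-1.1368]

step 1: x^-=[1.2246, -0.3554]  P^-=[0.3194 0.0122; 0.0122 1.4312]  S=[0.9074]  K=[0.3492; -0.3178]  nu=[1.5208]  x^+=[1.7557, -0.8387]  P^+=[0.2088 0.1129; 0.1129 1.3396]
step 2: x^-=[1.3694, -0.9118]  P^-=[0.1970 0.1051; 0.1051 2.0596]  S=[0.7737]  K=[0.2261; -0.4231]  nu=[-1.0209]  x^+=[1.1386, -0.4798]  P^+=[0.1575 0.1792; 0.1792 1.9211]
step 3: x^-=[0.8881, -0.5177]  P^-=[0.1658 0.1634; 0.1634 2.8331]  S=[0.7521]  K=[0.1748; -0.5738]  nu=[-1.1368]  x^+=[0.6893, 0.1346]  P^+=[0.1428 0.2388; 0.2388 2.5855]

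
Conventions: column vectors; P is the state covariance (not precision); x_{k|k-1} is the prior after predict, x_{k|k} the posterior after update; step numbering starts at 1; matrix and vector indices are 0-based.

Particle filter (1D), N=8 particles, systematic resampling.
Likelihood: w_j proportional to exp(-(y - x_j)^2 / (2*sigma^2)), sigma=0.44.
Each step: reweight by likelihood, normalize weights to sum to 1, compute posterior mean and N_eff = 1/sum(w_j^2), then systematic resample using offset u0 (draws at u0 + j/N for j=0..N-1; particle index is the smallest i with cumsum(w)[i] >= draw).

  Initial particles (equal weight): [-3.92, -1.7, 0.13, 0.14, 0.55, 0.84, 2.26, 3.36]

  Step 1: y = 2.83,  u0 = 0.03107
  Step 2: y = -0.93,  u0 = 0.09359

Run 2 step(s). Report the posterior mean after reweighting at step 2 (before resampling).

step 1: w=[0.0000, 0.0000, 0.0000, 0.0000, 0.0000, 0.0000, 0.4716, 0.5284]  mean=2.8411  Neff=1.9937  idx=[6, 6, 6, 6, 7, 7, 7, 7]
step 2: w=[0.2500, 0.2500, 0.2500, 0.2500, 0.0000, 0.0000, 0.0000, 0.0000]  mean=2.2600  Neff=4.0000  idx=[0, 0, 1, 1, 2, 2, 3, 3]

post_mean = 2.2600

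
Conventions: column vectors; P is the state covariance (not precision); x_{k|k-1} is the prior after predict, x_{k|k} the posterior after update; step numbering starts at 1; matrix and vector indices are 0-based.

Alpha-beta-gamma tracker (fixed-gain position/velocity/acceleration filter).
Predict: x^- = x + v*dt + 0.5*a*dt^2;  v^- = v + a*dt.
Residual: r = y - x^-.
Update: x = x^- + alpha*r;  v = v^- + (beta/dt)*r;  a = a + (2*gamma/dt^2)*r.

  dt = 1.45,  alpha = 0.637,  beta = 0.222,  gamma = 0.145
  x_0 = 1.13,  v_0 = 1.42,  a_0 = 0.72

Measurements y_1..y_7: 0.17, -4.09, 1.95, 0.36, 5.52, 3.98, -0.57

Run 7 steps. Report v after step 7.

v_post = 0.3880

step 1: x_pred=3.9459  r=-3.7759  x^+=1.5407  v^+=1.8859  a^+=0.1992
step 2: x_pred=4.4846  r=-8.5746  x^+=-0.9774  v^+=0.8619  a^+=-0.9835
step 3: x_pred=-0.7616  r=2.7116  x^+=0.9657  v^+=-0.1490  a^+=-0.6095
step 4: x_pred=0.1089  r=0.2511  x^+=0.2688  v^+=-0.9944  a^+=-0.5749
step 5: x_pred=-1.7773  r=7.2973  x^+=2.8711  v^+=-0.7107  a^+=0.4317
step 6: x_pred=2.2944  r=1.6856  x^+=3.3681  v^+=0.1733  a^+=0.6642
step 7: x_pred=4.3176  r=-4.8876  x^+=1.2042  v^+=0.3880  a^+=-0.0100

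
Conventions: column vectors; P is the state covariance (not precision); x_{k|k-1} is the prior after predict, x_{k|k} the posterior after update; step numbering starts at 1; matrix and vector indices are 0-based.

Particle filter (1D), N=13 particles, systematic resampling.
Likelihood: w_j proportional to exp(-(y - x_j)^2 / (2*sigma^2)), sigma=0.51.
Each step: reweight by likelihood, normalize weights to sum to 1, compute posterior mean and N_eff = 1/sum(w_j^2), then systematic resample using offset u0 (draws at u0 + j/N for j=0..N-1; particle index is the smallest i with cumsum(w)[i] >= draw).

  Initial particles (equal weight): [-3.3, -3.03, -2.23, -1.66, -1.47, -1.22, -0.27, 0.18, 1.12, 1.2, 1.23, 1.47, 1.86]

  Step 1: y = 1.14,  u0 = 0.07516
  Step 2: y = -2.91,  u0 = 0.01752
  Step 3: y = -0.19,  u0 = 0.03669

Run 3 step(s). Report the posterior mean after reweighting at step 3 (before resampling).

step 1: w=[0.0000, 0.0000, 0.0000, 0.0000, 0.0000, 0.0000, 0.0050, 0.0391, 0.2298, 0.2283, 0.2264, 0.1865, 0.0849]  mean=1.2475  Neff=5.0071  idx=[8, 8, 8, 9, 9, 9, 10, 10, 10, 11, 11, 12, 12]
step 2: w=[0.2274, 0.2274, 0.2274, 0.0650, 0.0650, 0.0650, 0.0404, 0.0404, 0.0404, 0.0008, 0.0008, 0.0000, 0.0000]  mean=1.1495  Neff=5.7911  idx=[0, 0, 0, 1, 1, 1, 2, 2, 2, 3, 4, 5, 7]
step 3: w=[0.0866, 0.0866, 0.0866, 0.0866, 0.0866, 0.0866, 0.0866, 0.0866, 0.0866, 0.0572, 0.0572, 0.0572, 0.0486]  mean=1.1391  Neff=12.5408  idx=[0, 1, 2, 3, 3, 4, 5, 6, 7, 8, 9, 10, 12]

post_mean = 1.1391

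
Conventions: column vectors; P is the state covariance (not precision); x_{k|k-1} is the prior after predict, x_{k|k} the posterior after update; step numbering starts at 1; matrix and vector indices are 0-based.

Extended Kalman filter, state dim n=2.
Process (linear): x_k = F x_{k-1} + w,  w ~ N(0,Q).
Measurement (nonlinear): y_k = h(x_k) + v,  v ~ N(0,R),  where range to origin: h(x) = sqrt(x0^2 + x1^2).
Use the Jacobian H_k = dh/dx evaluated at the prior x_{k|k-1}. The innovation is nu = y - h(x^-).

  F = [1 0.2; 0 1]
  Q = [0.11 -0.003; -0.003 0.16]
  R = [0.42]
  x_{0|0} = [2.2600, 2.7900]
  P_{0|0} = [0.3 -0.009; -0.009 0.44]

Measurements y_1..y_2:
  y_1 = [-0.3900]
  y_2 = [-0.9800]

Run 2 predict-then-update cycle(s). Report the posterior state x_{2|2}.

x_post = [0.3730, 0.0203]

step 1: x^-=[2.8180, 2.7900]  P^-=[0.4240 0.0760; 0.0760 0.6000]  H_jac=[0.7106 0.7036]  S=[1.0071]  K=[0.3523; 0.4728]  nu=[-4.3555]  x^+=[1.2837, 0.7308]  P^+=[0.2990 -0.0917; -0.0917 0.3749]
step 2: x^-=[1.4298, 0.7308]  P^-=[0.3873 -0.0198; -0.0198 0.5349]  H_jac=[0.8904 0.4551]  S=[0.8219]  K=[0.4087; 0.2748]  nu=[-2.5858]  x^+=[0.3730, 0.0203]  P^+=[0.2500 -0.1121; -0.1121 0.4728]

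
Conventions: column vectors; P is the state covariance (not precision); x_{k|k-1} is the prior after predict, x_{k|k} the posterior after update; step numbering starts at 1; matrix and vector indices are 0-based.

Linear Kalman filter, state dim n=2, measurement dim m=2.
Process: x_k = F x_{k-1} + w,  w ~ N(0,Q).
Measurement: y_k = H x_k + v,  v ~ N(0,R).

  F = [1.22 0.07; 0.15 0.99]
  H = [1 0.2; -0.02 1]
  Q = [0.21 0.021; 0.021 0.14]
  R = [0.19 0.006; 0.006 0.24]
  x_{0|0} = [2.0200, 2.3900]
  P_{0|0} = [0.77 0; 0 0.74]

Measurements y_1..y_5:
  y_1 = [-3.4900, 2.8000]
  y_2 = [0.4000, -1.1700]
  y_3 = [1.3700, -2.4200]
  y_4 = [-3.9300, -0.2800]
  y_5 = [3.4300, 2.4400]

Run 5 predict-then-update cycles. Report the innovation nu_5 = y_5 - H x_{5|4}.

step 1: x^-=[2.6317, 2.6691]  P^-=[1.3597 0.2132; 0.2132 0.8826]  S=[1.6703 0.3677; 0.3677 1.1146]  K=[0.8657 -0.1187; 0.0645 0.7667]  nu=[-6.6555, 0.1835]  x^+=[-3.1518, 2.3802]  P^+=[0.1678 -0.0199; -0.0199 0.1840]
step 2: x^-=[-3.6786, 1.8836]  P^-=[0.4572 0.0402; 0.0402 0.3182]  S=[0.6760 0.1005; 0.1005 0.5568]  K=[0.6987 -0.0704; 0.0707 0.5573]  nu=[3.7019, -3.1272]  x^+=[-0.8720, 0.4026]  P^+=[0.1343 -0.0100; -0.0100 0.1340]
step 3: x^-=[-1.0357, 0.2678]  P^-=[0.4089 0.0427; 0.0427 0.2714]  S=[0.6268 0.0946; 0.0946 0.5098]  K=[0.6746 -0.0575; 0.0767 0.5164]  nu=[2.3521, -2.7085]  x^+=[0.7069, -0.9503]  P^+=[0.1293 -0.0072; -0.0072 0.1242]
step 4: x^-=[0.7959, -0.8348]  P^-=[0.4018 0.0445; 0.0445 0.2625]  S=[0.6201 0.0948; 0.0948 0.5009]  K=[0.6706 -0.0541; 0.0789 0.5074]  nu=[-4.5590, 0.5707]  x^+=[-2.2921, -0.9049]  P^+=[0.1284 -0.0064; -0.0064 0.1221]
step 5: x^-=[-2.8597, -1.2396]  P^-=[0.4006 0.0452; 0.0452 0.2607]  S=[0.6191 0.0951; 0.0951 0.4990]  K=[0.6698 -0.0532; 0.0795 0.5054]  nu=[6.5376, 3.6224]  x^+=[1.3266, 1.1111]  P^+=[0.1282 -0.0062; -0.0062 0.1217]

innov = [6.5376, 3.6224]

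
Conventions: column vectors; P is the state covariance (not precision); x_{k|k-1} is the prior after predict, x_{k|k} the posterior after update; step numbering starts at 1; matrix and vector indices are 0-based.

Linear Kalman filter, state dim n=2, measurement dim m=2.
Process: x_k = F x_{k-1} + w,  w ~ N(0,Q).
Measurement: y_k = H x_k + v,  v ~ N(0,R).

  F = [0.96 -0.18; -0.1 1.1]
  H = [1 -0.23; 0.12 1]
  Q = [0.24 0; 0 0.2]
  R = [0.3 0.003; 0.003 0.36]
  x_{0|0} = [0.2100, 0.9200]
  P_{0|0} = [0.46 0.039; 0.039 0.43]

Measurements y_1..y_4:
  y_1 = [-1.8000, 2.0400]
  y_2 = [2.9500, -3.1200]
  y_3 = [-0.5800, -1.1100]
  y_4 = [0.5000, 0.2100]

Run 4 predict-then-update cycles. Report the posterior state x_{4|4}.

x_post = [0.3273, -0.4754]

step 1: x^-=[0.0360, 0.9910]  P^-=[0.6644 -0.0874; -0.0874 0.7163]  S=[1.0425 -0.1670; -0.1670 1.0649]  K=[0.6723 0.0982; -0.1392 0.6410]  nu=[-1.6081, 1.0447]  x^+=[-0.9425, 1.8844]  P^+=[0.2049 0.0128; 0.0128 0.2288]
step 2: x^-=[-1.2440, 2.1671]  P^-=[0.4319 -0.0512; -0.0512 0.4761]  S=[0.7806 -0.1045; -0.1045 0.8300]  K=[0.5782 0.0735; -0.1323 0.5495]  nu=[4.6925, -5.1379]  x^+=[1.0914, -1.2773]  P^+=[0.1753 0.0072; 0.0072 0.1966]
step 3: x^-=[1.2776, -1.5141]  P^-=[0.4055 -0.0481; -0.0481 0.4380]  S=[0.7508 -0.0958; -0.0958 0.7923]  K=[0.5636 0.0689; -0.1306 0.5298]  nu=[-2.2059, 0.2508]  x^+=[0.0517, -1.0932]  P^+=[0.1707 0.0060; 0.0060 0.1896]
step 4: x^-=[0.2464, -1.2077]  P^-=[0.4014 -0.0475; -0.0475 0.4298]  S=[0.7459 -0.0938; -0.0938 0.7842]  K=[0.5613 0.0681; -0.1301 0.5253]  nu=[-0.0241, 1.3881]  x^+=[0.3273, -0.4754]  P^+=[0.1699 0.0058; 0.0058 0.1880]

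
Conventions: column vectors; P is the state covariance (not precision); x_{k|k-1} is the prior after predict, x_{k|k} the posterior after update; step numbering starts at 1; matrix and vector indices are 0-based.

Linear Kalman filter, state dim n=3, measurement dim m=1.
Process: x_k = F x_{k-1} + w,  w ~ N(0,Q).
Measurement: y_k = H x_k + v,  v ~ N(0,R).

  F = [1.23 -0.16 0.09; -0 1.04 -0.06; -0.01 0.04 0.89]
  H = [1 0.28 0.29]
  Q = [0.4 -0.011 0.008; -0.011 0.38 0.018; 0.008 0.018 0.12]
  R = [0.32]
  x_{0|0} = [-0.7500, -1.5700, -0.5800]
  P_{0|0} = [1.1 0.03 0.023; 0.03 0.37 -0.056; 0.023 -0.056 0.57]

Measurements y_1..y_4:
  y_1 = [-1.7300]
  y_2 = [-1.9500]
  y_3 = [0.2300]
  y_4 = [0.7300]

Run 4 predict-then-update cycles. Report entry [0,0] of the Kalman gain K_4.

step 1: x^-=[-0.7235, -1.5980, -0.5715]  P^-=[2.0732 -0.0447 0.0722; -0.0447 0.7892 -0.0490; 0.0722 -0.0490 0.5678]  S=[2.5117]  K=[0.8288; 0.0645; 0.0888]  nu=[-0.3933]  x^+=[-1.0495, -1.6234, -0.6064]  P^+=[0.3480 -0.1790 -0.1127; -0.1790 0.7788 -0.0634; -0.1127 -0.0634 0.5480]
step 2: x^-=[-1.0857, -1.6519, -0.5942]  P^-=[0.9982 -0.3708 -0.0810; -0.3708 1.2322 -0.0356; -0.0810 -0.0356 0.5529]  S=[1.2010]  K=[0.7252; -0.0301; 0.0578]  nu=[-0.2295]  x^+=[-1.2521, -1.6450, -0.6074]  P^+=[0.3666 -0.3446 -0.1313; -0.3446 1.2311 -0.0335; -0.1313 -0.0335 0.5489]
step 3: x^-=[-1.3315, -1.6744, -0.5939]  P^-=[1.0982 -0.6534 -0.1169; -0.6534 1.7178 0.0124; -0.1169 0.0124 0.5570]  S=[1.1680]  K=[0.7546; -0.1446; 0.0412]  nu=[2.2026]  x^+=[0.3304, -1.9928, -0.5031]  P^+=[0.4332 -0.5260 -0.1532; -0.5260 1.6934 0.0194; -0.1532 0.0194 0.5551]
step 4: x^-=[0.6800, -2.0423, -0.5308]  P^-=[1.2758 -0.9553 -0.1607; -0.9553 2.2111 0.0821; -0.1607 0.0821 0.5669]  S=[1.2019]  K=[0.8001; -0.2599; 0.0222]  nu=[0.7758]  x^+=[1.3007, -2.2440, -0.5136]  P^+=[0.5063 -0.7054 -0.1821; -0.7054 2.1299 0.0890; -0.1821 0.0890 0.5663]

K[0,0] = 0.8001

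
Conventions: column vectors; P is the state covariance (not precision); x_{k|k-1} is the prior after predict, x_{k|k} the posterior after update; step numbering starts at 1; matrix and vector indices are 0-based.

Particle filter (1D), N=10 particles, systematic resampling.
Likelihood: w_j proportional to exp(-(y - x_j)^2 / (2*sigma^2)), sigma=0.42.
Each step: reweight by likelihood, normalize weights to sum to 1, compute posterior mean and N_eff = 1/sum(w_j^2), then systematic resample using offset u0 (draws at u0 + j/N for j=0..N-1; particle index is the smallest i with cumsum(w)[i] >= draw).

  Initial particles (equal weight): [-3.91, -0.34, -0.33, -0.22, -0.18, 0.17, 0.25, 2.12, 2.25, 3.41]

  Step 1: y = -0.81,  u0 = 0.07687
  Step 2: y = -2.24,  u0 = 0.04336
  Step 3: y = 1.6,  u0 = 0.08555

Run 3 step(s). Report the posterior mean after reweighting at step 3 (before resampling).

step 1: w=[0.0000, 0.2875, 0.2799, 0.2005, 0.1746, 0.0353, 0.0223, 0.0000, 0.0000, 0.0000]  mean=-0.2541  Neff=4.2848  idx=[1, 1, 1, 2, 2, 3, 3, 4, 4, 5]
step 2: w=[0.1768, 0.1768, 0.1768, 0.1587, 0.1587, 0.0466, 0.0466, 0.0293, 0.0293, 0.0003]  mean=-0.3161  Neff=6.6578  idx=[0, 0, 1, 1, 2, 3, 3, 4, 4, 7]
step 3: w=[0.0673, 0.0673, 0.0673, 0.0673, 0.0673, 0.0751, 0.0751, 0.0751, 0.0751, 0.3635]  mean=-0.2788  Neff=5.6415  idx=[1, 2, 4, 5, 6, 8, 9, 9, 9, 9]

post_mean = -0.2788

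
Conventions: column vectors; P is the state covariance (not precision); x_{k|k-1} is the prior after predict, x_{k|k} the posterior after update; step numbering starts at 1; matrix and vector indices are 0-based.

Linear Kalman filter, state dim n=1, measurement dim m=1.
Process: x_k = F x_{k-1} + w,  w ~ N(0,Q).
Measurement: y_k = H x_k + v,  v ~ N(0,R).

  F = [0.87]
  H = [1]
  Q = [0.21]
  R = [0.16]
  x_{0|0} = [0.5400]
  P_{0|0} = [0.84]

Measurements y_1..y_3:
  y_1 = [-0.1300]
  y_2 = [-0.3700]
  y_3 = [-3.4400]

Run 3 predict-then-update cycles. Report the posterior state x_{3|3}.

step 1: x^-=[0.4698]  P^-=[0.8458]  S=[1.0058]  K=[0.8409]  nu=[-0.5998]  x^+=[-0.0346]  P^+=[0.1345]
step 2: x^-=[-0.0301]  P^-=[0.3118]  S=[0.4718]  K=[0.6609]  nu=[-0.3399]  x^+=[-0.2547]  P^+=[0.1057]
step 3: x^-=[-0.2216]  P^-=[0.2900]  S=[0.4500]  K=[0.6445]  nu=[-3.2184]  x^+=[-2.2958]  P^+=[0.1031]

x_post = [-2.2958]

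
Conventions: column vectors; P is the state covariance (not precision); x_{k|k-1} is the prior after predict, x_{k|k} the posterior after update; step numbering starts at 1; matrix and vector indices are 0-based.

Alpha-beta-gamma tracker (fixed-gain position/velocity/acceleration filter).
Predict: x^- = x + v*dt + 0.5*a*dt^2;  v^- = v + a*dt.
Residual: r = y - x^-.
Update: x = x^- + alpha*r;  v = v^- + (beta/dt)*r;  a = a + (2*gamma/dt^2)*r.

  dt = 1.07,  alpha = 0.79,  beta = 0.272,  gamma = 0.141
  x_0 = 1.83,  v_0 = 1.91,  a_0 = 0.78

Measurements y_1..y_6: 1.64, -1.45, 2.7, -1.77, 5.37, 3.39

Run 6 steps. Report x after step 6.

x_post = 3.3042

step 1: x_pred=4.3202  r=-2.6802  x^+=2.2028  v^+=2.0633  a^+=0.1198
step 2: x_pred=4.4792  r=-5.9292  x^+=-0.2049  v^+=0.6843  a^+=-1.3406
step 3: x_pred=-0.2401  r=2.9401  x^+=2.0826  v^+=-0.0027  a^+=-0.6164
step 4: x_pred=1.7268  r=-3.4968  x^+=-1.0357  v^+=-1.5512  a^+=-1.4777
step 5: x_pred=-3.5413  r=8.9113  x^+=3.4986  v^+=-0.8670  a^+=0.7173
step 6: x_pred=2.9815  r=0.4085  x^+=3.3042  v^+=0.0043  a^+=0.8179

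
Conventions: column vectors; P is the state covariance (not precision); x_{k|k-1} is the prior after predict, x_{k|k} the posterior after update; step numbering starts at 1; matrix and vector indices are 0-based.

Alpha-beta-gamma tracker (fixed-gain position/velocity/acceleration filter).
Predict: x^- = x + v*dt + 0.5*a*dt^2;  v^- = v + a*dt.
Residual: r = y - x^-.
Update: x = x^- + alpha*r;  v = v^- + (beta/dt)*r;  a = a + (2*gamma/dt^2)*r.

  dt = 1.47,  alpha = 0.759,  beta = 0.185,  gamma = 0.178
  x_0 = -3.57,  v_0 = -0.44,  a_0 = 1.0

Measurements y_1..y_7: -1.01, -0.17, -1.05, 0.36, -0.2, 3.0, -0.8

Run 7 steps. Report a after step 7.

a_post = -1.2007

step 1: x_pred=-3.1364  r=2.1264  x^+=-1.5225  v^+=1.2976  a^+=1.3503
step 2: x_pred=1.8440  r=-2.0140  x^+=0.3154  v^+=3.0291  a^+=1.0185
step 3: x_pred=5.8686  r=-6.9186  x^+=0.6174  v^+=3.6556  a^+=-0.1213
step 4: x_pred=5.8601  r=-5.5001  x^+=1.6855  v^+=2.7851  a^+=-1.0274
step 5: x_pred=4.6696  r=-4.8696  x^+=0.9736  v^+=0.6620  a^+=-1.8297
step 6: x_pred=-0.0302  r=3.0302  x^+=2.2697  v^+=-1.6463  a^+=-1.3304
step 7: x_pred=-1.5878  r=0.7878  x^+=-0.9898  v^+=-3.5029  a^+=-1.2007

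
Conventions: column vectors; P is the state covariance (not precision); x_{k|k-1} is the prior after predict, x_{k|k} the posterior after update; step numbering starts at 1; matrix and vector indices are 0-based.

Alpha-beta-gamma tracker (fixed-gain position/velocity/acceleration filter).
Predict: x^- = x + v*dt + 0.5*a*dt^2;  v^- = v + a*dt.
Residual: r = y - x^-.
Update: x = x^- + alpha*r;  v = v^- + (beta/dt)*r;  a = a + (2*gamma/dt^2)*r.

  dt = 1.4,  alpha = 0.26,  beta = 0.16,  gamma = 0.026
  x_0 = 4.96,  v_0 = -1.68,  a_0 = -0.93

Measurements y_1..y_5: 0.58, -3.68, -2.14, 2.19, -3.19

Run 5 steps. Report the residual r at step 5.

step 1: x_pred=1.6966  r=-1.1166  x^+=1.4063  v^+=-3.1096  a^+=-0.9596
step 2: x_pred=-3.8876  r=0.2076  x^+=-3.8336  v^+=-4.4294  a^+=-0.9541
step 3: x_pred=-10.9698  r=8.8298  x^+=-8.6740  v^+=-4.7560  a^+=-0.7199
step 4: x_pred=-16.0379  r=18.2279  x^+=-11.2986  v^+=-3.6806  a^+=-0.2363
step 5: x_pred=-16.6830  r=13.4930  x^+=-13.1749  v^+=-2.4693  a^+=0.1217

resid = 13.4930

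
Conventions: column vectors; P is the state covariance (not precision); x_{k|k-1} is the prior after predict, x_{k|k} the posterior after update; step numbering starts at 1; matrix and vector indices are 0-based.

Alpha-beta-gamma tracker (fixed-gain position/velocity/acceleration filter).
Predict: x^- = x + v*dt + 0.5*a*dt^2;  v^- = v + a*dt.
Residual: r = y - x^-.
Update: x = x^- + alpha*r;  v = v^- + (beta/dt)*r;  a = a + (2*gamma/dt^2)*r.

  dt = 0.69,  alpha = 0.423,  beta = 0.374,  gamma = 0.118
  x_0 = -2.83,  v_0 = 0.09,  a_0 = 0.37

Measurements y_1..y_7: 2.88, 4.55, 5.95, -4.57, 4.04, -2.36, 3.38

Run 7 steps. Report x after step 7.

x_post = -4.4662

step 1: x_pred=-2.6798  r=5.5598  x^+=-0.3280  v^+=3.3589  a^+=3.1260
step 2: x_pred=2.7338  r=1.8162  x^+=3.5020  v^+=6.5003  a^+=4.0263
step 3: x_pred=8.9457  r=-2.9957  x^+=7.6785  v^+=7.6547  a^+=2.5413
step 4: x_pred=13.5652  r=-18.1352  x^+=5.8940  v^+=-0.4216  a^+=-6.4482
step 5: x_pred=4.0681  r=-0.0281  x^+=4.0562  v^+=-4.8861  a^+=-6.4621
step 6: x_pred=-0.8535  r=-1.5065  x^+=-1.4907  v^+=-10.1615  a^+=-7.2089
step 7: x_pred=-10.2182  r=13.5982  x^+=-4.4662  v^+=-7.7650  a^+=-0.4683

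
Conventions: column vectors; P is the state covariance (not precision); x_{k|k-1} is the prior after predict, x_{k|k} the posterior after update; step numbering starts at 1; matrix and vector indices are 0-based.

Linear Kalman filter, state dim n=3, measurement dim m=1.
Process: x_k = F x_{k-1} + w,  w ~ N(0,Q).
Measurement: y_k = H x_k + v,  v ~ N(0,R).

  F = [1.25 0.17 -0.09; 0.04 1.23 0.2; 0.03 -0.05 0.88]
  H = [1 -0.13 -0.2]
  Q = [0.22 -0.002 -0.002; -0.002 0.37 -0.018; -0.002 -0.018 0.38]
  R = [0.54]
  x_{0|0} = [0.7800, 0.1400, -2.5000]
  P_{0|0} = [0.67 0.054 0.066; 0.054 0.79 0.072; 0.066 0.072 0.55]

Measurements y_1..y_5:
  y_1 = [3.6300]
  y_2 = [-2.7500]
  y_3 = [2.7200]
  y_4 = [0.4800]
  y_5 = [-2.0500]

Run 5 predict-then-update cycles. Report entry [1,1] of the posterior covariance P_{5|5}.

step 1: x^-=[1.2238, -0.2966, -2.1836]  P^-=[1.3001 0.2809 0.0533; 0.2809 1.6301 0.1128; 0.0533 0.1128 0.8055]  S=[1.8113]  K=[0.6917; 0.0256; -0.0676]  nu=[1.9309]  x^+=[2.5594, -0.2471, -2.3142]  P^+=[0.4335 0.2488 0.1380; 0.2488 1.6289 0.1160; 0.1380 0.1160 0.7972]
step 2: x^-=[3.3655, -0.6644, -1.9473]  P^-=[1.0219 0.7552 0.0923; 0.7552 2.9506 0.1614; 0.0923 0.1614 0.9981]  S=[1.4268]  K=[0.6345; 0.2379; -0.0899]  nu=[-6.5914]  x^+=[-0.8166, -2.2321, -1.3546]  P^+=[0.4475 0.5399 0.1737; 0.5399 2.8699 0.1919; 0.1737 0.1919 0.9866]
step 3: x^-=[-1.2782, -3.0491, -1.1049]  P^-=[1.1947 1.4646 0.1014; 1.4646 4.9024 0.2115; 0.1014 0.2115 1.1423]  S=[1.4529]  K=[0.6773; 0.5403; -0.1063]  nu=[3.3809]  x^+=[1.0116, -1.2225, -1.4644]  P^+=[0.5282 0.9329 0.2061; 0.9329 4.4783 0.2950; 0.2061 0.2950 1.1258]
step 4: x^-=[1.1885, -1.7561, -1.1972]  P^-=[1.5250 2.4094 0.1086; 2.4094 7.4313 0.2627; 0.1086 0.2627 1.2456]  S=[1.5842]  K=[0.7512; 0.8779; -0.1103]  nu=[-1.1762]  x^+=[0.3049, -2.7887, -1.0675]  P^+=[0.6310 1.3646 0.2398; 1.3646 6.2103 0.4161; 0.2398 0.4161 1.2264]
step 5: x^-=[0.0031, -3.6314, -0.7909]  P^-=[1.9087 3.4406 0.1207; 3.4406 10.1584 0.3204; 0.1207 0.3204 1.3178]  S=[1.7469]  K=[0.8228; 1.1769; -0.1056]  nu=[-2.6834]  x^+=[-2.2046, -6.7896, -0.5074]  P^+=[0.7262 1.7491 0.2725; 1.7491 7.7387 0.5375; 0.2725 0.5375 1.2983]

P_post[1,1] = 7.7387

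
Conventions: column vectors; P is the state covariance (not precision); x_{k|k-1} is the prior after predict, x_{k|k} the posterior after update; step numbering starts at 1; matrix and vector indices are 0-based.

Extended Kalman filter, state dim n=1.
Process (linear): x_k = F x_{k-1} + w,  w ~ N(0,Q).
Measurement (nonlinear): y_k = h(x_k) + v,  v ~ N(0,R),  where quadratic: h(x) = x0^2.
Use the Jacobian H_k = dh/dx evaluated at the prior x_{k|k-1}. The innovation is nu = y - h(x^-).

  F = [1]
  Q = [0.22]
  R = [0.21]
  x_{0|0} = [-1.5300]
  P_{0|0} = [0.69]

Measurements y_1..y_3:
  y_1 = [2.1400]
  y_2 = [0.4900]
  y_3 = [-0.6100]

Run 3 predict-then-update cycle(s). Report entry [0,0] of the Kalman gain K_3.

step 1: x^-=[-1.5300]  P^-=[0.9100]  H_jac=[-3.0600]  S=[8.7309]  K=[-0.3189]  nu=[-0.2009]  x^+=[-1.4659]  P^+=[0.0219]
step 2: x^-=[-1.4659]  P^-=[0.2419]  H_jac=[-2.9319]  S=[2.2892]  K=[-0.3098]  nu=[-1.6589]  x^+=[-0.9520]  P^+=[0.0222]
step 3: x^-=[-0.9520]  P^-=[0.2422]  H_jac=[-1.9040]  S=[1.0880]  K=[-0.4238]  nu=[-1.5163]  x^+=[-0.3093]  P^+=[0.0467]

K[0,0] = -0.4238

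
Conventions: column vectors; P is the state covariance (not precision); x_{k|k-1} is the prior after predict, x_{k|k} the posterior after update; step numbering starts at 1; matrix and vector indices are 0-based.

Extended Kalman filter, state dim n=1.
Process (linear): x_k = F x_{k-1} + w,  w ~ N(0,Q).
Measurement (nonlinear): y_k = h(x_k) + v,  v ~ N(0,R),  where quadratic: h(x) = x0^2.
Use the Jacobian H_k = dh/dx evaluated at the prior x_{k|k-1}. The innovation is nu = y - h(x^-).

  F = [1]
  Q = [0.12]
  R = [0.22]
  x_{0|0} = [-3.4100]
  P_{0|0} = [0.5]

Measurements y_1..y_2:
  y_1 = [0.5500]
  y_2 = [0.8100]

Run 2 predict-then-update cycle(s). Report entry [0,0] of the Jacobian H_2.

step 1: x^-=[-3.4100]  P^-=[0.6200]  H_jac=[-6.8200]  S=[29.0577]  K=[-0.1455]  nu=[-11.0781]  x^+=[-1.7979]  P^+=[0.0047]
step 2: x^-=[-1.7979]  P^-=[0.1247]  H_jac=[-3.5959]  S=[1.8323]  K=[-0.2447]  nu=[-2.4226]  x^+=[-1.2051]  P^+=[0.0150]

H_jac[0,0] = -3.5959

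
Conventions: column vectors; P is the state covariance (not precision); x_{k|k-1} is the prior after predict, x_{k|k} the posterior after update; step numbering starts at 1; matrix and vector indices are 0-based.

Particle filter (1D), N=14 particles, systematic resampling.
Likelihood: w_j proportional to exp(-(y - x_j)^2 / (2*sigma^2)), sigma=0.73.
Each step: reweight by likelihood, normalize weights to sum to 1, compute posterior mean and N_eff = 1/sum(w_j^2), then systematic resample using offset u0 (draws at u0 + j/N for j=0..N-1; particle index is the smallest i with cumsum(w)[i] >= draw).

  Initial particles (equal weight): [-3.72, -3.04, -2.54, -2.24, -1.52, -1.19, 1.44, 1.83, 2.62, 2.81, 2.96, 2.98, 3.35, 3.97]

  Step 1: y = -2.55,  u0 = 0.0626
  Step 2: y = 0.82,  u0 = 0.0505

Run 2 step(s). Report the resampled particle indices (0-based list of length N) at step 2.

step 1: w=[0.0783, 0.2258, 0.2829, 0.2585, 0.1046, 0.0499, 0.0000, 0.0000, 0.0000, 0.0000, 0.0000, 0.0000, 0.0000, 0.0000]  mean=-2.4938  Neff=4.5995  idx=[0, 1, 1, 1, 2, 2, 2, 2, 3, 3, 3, 4, 4, 5]
step 2: w=[0.0000, 0.0000, 0.0000, 0.0000, 0.0007, 0.0007, 0.0007, 0.0007, 0.0044, 0.0044, 0.0044, 0.1683, 0.1683, 0.6473]  mean=-1.3189  Neff=2.1023  idx=[11, 11, 12, 12, 12, 13, 13, 13, 13, 13, 13, 13, 13, 13]

resampled_idx = [11, 11, 12, 12, 12, 13, 13, 13, 13, 13, 13, 13, 13, 13]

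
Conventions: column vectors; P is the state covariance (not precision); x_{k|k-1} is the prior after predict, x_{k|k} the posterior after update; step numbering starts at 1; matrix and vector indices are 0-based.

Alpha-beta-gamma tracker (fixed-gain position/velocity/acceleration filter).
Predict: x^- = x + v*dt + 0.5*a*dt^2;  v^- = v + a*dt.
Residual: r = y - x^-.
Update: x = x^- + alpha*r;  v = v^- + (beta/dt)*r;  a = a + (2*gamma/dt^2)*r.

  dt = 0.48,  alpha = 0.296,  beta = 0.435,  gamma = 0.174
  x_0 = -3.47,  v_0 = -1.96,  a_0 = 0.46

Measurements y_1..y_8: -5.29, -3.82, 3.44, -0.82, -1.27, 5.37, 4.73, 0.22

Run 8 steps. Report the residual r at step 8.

step 1: x_pred=-4.3578  r=-0.9322  x^+=-4.6337  v^+=-2.5840  a^+=-0.9480
step 2: x_pred=-5.9833  r=2.1633  x^+=-5.3429  v^+=-1.0786  a^+=2.3194
step 3: x_pred=-5.5935  r=9.0335  x^+=-2.9196  v^+=8.2213  a^+=15.9637
step 4: x_pred=2.8657  r=-3.6857  x^+=1.7747  v^+=12.5437  a^+=10.3968
step 5: x_pred=8.9934  r=-10.2634  x^+=5.9555  v^+=8.2330  a^+=-5.1053
step 6: x_pred=9.3191  r=-3.9491  x^+=8.1502  v^+=2.2035  a^+=-11.0701
step 7: x_pred=7.9326  r=-3.2026  x^+=6.9846  v^+=-6.0125  a^+=-15.9074
step 8: x_pred=2.2661  r=-2.0461  x^+=1.6604  v^+=-15.5023  a^+=-18.9978

resid = -2.0461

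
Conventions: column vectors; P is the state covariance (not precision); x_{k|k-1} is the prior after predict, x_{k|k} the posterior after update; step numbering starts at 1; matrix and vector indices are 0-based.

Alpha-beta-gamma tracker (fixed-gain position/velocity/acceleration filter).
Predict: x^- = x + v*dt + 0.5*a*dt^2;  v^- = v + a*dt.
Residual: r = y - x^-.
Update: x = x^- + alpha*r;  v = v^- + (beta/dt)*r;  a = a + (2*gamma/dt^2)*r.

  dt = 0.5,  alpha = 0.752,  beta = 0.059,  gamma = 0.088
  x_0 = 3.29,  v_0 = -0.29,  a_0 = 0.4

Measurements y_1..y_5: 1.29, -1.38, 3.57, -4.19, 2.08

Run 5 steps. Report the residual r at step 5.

step 1: x_pred=3.1950  r=-1.9050  x^+=1.7624  v^+=-0.3148  a^+=-0.9411
step 2: x_pred=1.4874  r=-2.8674  x^+=-0.6689  v^+=-1.1237  a^+=-2.9598
step 3: x_pred=-1.6007  r=5.1707  x^+=2.2877  v^+=-1.9934  a^+=0.6804
step 4: x_pred=1.3760  r=-5.5660  x^+=-2.8096  v^+=-2.3100  a^+=-3.2381
step 5: x_pred=-4.3694  r=6.4494  x^+=0.4805  v^+=-3.1680  a^+=1.3023

resid = 6.4494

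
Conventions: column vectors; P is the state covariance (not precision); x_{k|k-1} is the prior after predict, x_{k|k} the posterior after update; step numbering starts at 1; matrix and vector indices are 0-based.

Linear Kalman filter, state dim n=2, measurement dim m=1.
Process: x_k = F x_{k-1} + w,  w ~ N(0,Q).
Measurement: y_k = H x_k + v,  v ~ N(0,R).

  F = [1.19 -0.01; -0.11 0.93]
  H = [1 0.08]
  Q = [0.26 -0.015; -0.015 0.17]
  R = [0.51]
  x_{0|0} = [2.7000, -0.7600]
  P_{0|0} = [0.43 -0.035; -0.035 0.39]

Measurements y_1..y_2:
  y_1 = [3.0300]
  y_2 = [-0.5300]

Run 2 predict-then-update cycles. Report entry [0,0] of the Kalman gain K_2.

K[0,0] = 0.5866

step 1: x^-=[3.2206, -1.0038]  P^-=[0.8698 -0.1137; -0.1137 0.5197]  S=[1.3649]  K=[0.6306; -0.0528]  nu=[-0.1103]  x^+=[3.1510, -0.9980]  P^+=[0.3271 -0.0682; -0.0682 0.5159]
step 2: x^-=[3.7597, -1.2747]  P^-=[0.7248 -0.1382; -0.1382 0.6341]  S=[1.2168]  K=[0.5866; -0.0719]  nu=[-4.1878]  x^+=[1.3032, -0.9738]  P^+=[0.3061 -0.0869; -0.0869 0.6278]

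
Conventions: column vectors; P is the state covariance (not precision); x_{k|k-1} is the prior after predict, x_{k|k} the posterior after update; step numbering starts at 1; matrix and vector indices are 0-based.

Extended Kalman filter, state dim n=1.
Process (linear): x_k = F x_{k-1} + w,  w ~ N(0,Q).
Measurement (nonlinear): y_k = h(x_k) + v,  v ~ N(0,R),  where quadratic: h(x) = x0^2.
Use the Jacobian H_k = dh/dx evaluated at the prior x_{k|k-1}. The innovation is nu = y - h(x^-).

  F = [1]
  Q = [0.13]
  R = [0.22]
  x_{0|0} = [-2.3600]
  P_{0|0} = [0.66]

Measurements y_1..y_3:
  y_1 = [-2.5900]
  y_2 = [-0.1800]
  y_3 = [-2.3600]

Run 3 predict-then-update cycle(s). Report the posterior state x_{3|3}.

step 1: x^-=[-2.3600]  P^-=[0.7900]  H_jac=[-4.7200]  S=[17.8199]  K=[-0.2092]  nu=[-8.1596]  x^+=[-0.6526]  P^+=[0.0098]
step 2: x^-=[-0.6526]  P^-=[0.1398]  H_jac=[-1.3052]  S=[0.4581]  K=[-0.3982]  nu=[-0.6059]  x^+=[-0.4113]  P^+=[0.0671]
step 3: x^-=[-0.4113]  P^-=[0.1971]  H_jac=[-0.8227]  S=[0.3534]  K=[-0.4589]  nu=[-2.5292]  x^+=[0.7492]  P^+=[0.1227]

x_post = [0.7492]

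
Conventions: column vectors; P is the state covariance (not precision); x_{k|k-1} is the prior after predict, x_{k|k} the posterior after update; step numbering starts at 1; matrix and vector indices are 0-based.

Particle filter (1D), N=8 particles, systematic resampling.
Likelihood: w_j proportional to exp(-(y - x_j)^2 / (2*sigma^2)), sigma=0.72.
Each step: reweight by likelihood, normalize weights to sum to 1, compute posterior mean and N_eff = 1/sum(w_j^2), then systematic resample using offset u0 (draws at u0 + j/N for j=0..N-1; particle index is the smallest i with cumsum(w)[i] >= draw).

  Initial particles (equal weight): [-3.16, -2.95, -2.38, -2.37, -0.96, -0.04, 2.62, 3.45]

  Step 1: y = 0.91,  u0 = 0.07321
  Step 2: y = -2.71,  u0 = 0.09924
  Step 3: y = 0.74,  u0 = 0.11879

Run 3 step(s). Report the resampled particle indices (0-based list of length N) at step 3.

resampled_idx = [0, 1, 2, 3, 4, 5, 6, 7]

step 1: w=[0.0000, 0.0000, 0.0001, 0.0001, 0.0666, 0.8136, 0.1158, 0.0039]  mean=0.2198  Neff=1.4709  idx=[5, 5, 5, 5, 5, 5, 5, 6]
step 2: w=[0.1429, 0.1429, 0.1429, 0.1429, 0.1429, 0.1429, 0.1429, 0.0000]  mean=-0.0400  Neff=7.0000  idx=[0, 1, 2, 3, 4, 5, 5, 6]
step 3: w=[0.1250, 0.1250, 0.1250, 0.1250, 0.1250, 0.1250, 0.1250, 0.1250]  mean=-0.0400  Neff=8.0000  idx=[0, 1, 2, 3, 4, 5, 6, 7]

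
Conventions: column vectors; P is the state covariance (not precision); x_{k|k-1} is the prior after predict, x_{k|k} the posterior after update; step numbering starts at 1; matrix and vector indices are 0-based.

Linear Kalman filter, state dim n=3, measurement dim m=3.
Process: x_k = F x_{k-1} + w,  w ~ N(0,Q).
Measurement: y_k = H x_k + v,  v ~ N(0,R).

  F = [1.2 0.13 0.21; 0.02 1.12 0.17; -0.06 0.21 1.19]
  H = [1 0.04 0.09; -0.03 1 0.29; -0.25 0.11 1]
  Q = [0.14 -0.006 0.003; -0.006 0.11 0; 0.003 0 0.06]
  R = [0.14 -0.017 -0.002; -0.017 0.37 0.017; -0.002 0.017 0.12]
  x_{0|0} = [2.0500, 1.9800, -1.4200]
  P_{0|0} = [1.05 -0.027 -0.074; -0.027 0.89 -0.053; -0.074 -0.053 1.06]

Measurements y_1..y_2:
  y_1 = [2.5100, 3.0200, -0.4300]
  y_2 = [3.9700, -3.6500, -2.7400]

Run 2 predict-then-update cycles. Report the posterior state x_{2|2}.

x_post = [3.7520, -0.3932, -1.1847]

step 1: x^-=[2.4192, 2.0172, -1.3970]  P^-=[1.6652 0.1212 0.0947; 0.1212 1.2356 0.3507; 0.0947 0.3507 1.5889]  S=[1.8493 0.2079 -0.1476; 0.2079 1.9352 0.9476; -0.1476 0.9476 1.8510]  K=[0.9000 0.0010 -0.0953; 0.0132 0.7560 -0.1395; 0.2144 -0.0505 0.9094]  nu=[0.1358, 1.4805, 1.3499]  x^+=[2.4144, 2.9500, -0.2151]  P^+=[0.1251 -0.0186 0.0201; -0.0186 0.2883 -0.0403; 0.0201 -0.0403 0.1173]
step 2: x^-=[3.2356, 3.3158, 0.2187]  P^-=[0.3323 0.0119 0.0471; 0.0119 0.4590 0.0377; 0.0471 0.0377 0.2167]  S=[0.4845 0.0263 -0.0145; 0.0263 0.8679 0.1639; -0.0145 0.1639 0.3472]  K=[0.6927 0.0114 -0.0765; 0.0398 0.5415 -0.0085; 0.1591 -0.0061 0.6119]  nu=[0.5821, -6.9321, -2.5146]  x^+=[3.7520, -0.3932, -1.1847]  P^+=[0.0960 -0.0103 0.0148; -0.0103 0.2041 -0.0169; 0.0148 -0.0169 0.0786]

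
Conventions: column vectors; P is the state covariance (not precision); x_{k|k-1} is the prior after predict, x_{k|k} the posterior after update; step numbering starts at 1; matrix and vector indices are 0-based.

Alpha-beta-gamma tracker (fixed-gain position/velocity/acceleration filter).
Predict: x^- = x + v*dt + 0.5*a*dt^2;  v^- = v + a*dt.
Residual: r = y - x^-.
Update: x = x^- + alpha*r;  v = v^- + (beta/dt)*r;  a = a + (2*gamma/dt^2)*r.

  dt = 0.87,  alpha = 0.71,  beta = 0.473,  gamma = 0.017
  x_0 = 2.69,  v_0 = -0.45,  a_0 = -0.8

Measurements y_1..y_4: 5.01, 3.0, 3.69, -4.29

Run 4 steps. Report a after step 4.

a_post = -0.9680

step 1: x_pred=1.9957  r=3.0143  x^+=4.1359  v^+=0.4928  a^+=-0.6646
step 2: x_pred=4.3131  r=-1.3131  x^+=3.3808  v^+=-0.7993  a^+=-0.7236
step 3: x_pred=2.4116  r=1.2784  x^+=3.3193  v^+=-0.7338  a^+=-0.6662
step 4: x_pred=2.4288  r=-6.7188  x^+=-2.3416  v^+=-4.9662  a^+=-0.9680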